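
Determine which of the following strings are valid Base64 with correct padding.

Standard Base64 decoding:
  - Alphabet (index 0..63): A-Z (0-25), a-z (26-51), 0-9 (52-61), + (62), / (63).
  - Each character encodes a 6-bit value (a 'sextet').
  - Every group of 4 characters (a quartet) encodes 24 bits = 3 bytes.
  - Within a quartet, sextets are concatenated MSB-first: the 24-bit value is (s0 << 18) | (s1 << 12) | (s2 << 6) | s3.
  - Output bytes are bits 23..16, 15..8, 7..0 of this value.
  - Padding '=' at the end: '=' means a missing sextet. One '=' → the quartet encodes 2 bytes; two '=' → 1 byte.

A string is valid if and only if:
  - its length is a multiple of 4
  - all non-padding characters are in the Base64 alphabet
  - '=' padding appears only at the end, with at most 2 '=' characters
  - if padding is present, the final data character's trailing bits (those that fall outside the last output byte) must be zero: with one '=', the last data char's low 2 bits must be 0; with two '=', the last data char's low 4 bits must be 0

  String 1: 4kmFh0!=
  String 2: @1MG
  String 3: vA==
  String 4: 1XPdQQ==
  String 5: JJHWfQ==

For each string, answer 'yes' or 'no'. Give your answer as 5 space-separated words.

Answer: no no yes yes yes

Derivation:
String 1: '4kmFh0!=' → invalid (bad char(s): ['!'])
String 2: '@1MG' → invalid (bad char(s): ['@'])
String 3: 'vA==' → valid
String 4: '1XPdQQ==' → valid
String 5: 'JJHWfQ==' → valid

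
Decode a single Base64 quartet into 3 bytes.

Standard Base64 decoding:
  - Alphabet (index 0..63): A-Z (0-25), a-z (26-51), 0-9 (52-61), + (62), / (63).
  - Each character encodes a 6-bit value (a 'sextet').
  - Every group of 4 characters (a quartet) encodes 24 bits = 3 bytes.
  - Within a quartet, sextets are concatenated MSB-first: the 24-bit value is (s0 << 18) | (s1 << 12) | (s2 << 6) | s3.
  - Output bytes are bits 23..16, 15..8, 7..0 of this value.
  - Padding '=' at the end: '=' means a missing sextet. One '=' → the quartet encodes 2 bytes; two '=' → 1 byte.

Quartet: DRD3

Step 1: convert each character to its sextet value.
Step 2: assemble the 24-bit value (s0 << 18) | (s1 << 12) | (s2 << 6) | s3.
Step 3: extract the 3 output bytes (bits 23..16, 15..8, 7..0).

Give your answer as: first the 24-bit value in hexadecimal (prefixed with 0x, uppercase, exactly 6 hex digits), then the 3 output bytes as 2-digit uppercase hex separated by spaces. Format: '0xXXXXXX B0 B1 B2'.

Sextets: D=3, R=17, D=3, 3=55
24-bit: (3<<18) | (17<<12) | (3<<6) | 55
      = 0x0C0000 | 0x011000 | 0x0000C0 | 0x000037
      = 0x0D10F7
Bytes: (v>>16)&0xFF=0D, (v>>8)&0xFF=10, v&0xFF=F7

Answer: 0x0D10F7 0D 10 F7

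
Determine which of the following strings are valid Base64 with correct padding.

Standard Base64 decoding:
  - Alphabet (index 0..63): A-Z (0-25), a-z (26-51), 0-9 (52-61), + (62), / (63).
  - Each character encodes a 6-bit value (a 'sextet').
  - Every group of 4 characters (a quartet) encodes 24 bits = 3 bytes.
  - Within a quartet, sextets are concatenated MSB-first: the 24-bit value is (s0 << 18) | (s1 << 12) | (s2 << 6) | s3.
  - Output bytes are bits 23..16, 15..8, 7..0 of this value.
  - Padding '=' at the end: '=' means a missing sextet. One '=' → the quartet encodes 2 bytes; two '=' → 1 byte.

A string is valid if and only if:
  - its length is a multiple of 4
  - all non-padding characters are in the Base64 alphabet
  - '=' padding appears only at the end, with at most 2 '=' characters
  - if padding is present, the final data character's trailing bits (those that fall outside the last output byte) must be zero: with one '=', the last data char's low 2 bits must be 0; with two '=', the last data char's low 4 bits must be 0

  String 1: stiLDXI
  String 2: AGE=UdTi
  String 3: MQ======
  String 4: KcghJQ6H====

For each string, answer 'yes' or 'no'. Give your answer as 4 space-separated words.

Answer: no no no no

Derivation:
String 1: 'stiLDXI' → invalid (len=7 not mult of 4)
String 2: 'AGE=UdTi' → invalid (bad char(s): ['=']; '=' in middle)
String 3: 'MQ======' → invalid (6 pad chars (max 2))
String 4: 'KcghJQ6H====' → invalid (4 pad chars (max 2))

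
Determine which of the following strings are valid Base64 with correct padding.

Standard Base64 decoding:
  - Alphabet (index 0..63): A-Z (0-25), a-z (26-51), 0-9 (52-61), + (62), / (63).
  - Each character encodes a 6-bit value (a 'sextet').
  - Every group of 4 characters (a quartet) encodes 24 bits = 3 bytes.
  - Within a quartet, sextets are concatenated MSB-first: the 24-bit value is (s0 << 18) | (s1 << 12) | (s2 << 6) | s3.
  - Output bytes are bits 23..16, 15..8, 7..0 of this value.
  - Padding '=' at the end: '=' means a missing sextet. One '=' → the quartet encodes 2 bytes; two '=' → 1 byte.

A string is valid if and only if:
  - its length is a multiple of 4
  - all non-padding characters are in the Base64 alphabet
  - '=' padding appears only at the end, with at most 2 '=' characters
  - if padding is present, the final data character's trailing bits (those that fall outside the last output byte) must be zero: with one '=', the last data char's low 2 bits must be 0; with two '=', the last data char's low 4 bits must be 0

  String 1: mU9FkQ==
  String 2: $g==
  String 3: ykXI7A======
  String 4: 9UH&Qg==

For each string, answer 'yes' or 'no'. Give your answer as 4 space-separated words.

Answer: yes no no no

Derivation:
String 1: 'mU9FkQ==' → valid
String 2: '$g==' → invalid (bad char(s): ['$'])
String 3: 'ykXI7A======' → invalid (6 pad chars (max 2))
String 4: '9UH&Qg==' → invalid (bad char(s): ['&'])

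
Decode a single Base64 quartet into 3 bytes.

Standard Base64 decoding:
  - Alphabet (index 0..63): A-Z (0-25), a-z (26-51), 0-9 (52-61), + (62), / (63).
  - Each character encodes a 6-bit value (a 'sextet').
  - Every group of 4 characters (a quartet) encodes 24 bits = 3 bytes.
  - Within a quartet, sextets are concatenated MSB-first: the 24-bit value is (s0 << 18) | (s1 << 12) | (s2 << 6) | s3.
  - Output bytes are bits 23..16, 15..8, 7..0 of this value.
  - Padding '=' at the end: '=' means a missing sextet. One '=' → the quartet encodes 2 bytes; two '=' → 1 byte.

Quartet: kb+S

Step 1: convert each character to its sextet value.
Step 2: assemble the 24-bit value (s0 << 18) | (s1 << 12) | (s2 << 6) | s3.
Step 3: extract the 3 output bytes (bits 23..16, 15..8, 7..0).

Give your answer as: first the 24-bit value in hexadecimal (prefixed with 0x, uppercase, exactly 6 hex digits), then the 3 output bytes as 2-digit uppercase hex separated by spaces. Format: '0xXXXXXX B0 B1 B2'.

Sextets: k=36, b=27, +=62, S=18
24-bit: (36<<18) | (27<<12) | (62<<6) | 18
      = 0x900000 | 0x01B000 | 0x000F80 | 0x000012
      = 0x91BF92
Bytes: (v>>16)&0xFF=91, (v>>8)&0xFF=BF, v&0xFF=92

Answer: 0x91BF92 91 BF 92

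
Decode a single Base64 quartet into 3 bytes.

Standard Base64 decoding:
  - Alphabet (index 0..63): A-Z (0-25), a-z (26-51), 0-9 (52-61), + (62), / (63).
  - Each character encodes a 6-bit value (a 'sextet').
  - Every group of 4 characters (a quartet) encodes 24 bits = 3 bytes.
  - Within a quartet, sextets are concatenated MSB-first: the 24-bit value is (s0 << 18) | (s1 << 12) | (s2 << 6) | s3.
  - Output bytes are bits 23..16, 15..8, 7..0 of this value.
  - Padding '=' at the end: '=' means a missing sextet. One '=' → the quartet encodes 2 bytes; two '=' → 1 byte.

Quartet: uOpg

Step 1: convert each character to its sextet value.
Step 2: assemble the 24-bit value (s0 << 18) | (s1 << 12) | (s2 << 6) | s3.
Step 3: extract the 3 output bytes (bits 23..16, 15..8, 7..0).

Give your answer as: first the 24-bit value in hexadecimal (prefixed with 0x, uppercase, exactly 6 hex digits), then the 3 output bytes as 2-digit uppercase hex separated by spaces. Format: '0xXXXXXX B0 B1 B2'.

Sextets: u=46, O=14, p=41, g=32
24-bit: (46<<18) | (14<<12) | (41<<6) | 32
      = 0xB80000 | 0x00E000 | 0x000A40 | 0x000020
      = 0xB8EA60
Bytes: (v>>16)&0xFF=B8, (v>>8)&0xFF=EA, v&0xFF=60

Answer: 0xB8EA60 B8 EA 60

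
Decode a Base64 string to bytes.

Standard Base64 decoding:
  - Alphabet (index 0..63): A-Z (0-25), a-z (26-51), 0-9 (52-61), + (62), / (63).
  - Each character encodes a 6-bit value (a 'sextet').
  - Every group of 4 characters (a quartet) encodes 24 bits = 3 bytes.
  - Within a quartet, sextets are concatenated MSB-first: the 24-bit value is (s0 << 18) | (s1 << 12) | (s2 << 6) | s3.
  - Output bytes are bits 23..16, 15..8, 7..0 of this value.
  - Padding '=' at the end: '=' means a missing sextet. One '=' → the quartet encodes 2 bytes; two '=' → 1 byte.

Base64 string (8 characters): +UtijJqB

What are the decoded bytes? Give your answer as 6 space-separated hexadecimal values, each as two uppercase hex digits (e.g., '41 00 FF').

Answer: F9 4B 62 8C 9A 81

Derivation:
After char 0 ('+'=62): chars_in_quartet=1 acc=0x3E bytes_emitted=0
After char 1 ('U'=20): chars_in_quartet=2 acc=0xF94 bytes_emitted=0
After char 2 ('t'=45): chars_in_quartet=3 acc=0x3E52D bytes_emitted=0
After char 3 ('i'=34): chars_in_quartet=4 acc=0xF94B62 -> emit F9 4B 62, reset; bytes_emitted=3
After char 4 ('j'=35): chars_in_quartet=1 acc=0x23 bytes_emitted=3
After char 5 ('J'=9): chars_in_quartet=2 acc=0x8C9 bytes_emitted=3
After char 6 ('q'=42): chars_in_quartet=3 acc=0x2326A bytes_emitted=3
After char 7 ('B'=1): chars_in_quartet=4 acc=0x8C9A81 -> emit 8C 9A 81, reset; bytes_emitted=6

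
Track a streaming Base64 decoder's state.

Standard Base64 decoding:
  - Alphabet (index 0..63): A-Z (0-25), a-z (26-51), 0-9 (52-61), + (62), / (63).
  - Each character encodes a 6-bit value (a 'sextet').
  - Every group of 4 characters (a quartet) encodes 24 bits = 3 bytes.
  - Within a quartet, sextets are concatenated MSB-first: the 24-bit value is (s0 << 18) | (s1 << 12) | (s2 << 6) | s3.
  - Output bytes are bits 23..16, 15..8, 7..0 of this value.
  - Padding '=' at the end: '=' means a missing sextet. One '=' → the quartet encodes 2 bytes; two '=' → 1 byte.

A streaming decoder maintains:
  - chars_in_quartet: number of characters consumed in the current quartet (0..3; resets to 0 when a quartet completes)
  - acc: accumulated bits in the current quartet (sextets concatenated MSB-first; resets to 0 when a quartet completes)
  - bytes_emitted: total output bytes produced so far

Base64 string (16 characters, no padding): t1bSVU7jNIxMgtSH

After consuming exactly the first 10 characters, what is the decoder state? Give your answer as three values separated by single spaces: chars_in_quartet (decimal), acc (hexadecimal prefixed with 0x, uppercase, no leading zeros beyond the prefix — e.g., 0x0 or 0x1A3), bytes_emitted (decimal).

Answer: 2 0x348 6

Derivation:
After char 0 ('t'=45): chars_in_quartet=1 acc=0x2D bytes_emitted=0
After char 1 ('1'=53): chars_in_quartet=2 acc=0xB75 bytes_emitted=0
After char 2 ('b'=27): chars_in_quartet=3 acc=0x2DD5B bytes_emitted=0
After char 3 ('S'=18): chars_in_quartet=4 acc=0xB756D2 -> emit B7 56 D2, reset; bytes_emitted=3
After char 4 ('V'=21): chars_in_quartet=1 acc=0x15 bytes_emitted=3
After char 5 ('U'=20): chars_in_quartet=2 acc=0x554 bytes_emitted=3
After char 6 ('7'=59): chars_in_quartet=3 acc=0x1553B bytes_emitted=3
After char 7 ('j'=35): chars_in_quartet=4 acc=0x554EE3 -> emit 55 4E E3, reset; bytes_emitted=6
After char 8 ('N'=13): chars_in_quartet=1 acc=0xD bytes_emitted=6
After char 9 ('I'=8): chars_in_quartet=2 acc=0x348 bytes_emitted=6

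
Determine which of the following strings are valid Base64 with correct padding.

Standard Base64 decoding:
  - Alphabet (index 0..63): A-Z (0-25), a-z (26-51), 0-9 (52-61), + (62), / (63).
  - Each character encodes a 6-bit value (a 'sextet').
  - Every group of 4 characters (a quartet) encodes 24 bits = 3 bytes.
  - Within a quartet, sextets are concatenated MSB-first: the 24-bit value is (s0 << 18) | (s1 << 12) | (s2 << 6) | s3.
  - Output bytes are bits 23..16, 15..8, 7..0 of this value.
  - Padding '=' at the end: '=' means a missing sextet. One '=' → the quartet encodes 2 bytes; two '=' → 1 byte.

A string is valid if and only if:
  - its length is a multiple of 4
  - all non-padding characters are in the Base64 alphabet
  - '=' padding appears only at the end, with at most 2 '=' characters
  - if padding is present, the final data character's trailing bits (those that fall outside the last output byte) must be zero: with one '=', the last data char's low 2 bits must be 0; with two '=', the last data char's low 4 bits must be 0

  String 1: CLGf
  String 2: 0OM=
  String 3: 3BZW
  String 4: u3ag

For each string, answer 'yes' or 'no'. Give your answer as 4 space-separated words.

String 1: 'CLGf' → valid
String 2: '0OM=' → valid
String 3: '3BZW' → valid
String 4: 'u3ag' → valid

Answer: yes yes yes yes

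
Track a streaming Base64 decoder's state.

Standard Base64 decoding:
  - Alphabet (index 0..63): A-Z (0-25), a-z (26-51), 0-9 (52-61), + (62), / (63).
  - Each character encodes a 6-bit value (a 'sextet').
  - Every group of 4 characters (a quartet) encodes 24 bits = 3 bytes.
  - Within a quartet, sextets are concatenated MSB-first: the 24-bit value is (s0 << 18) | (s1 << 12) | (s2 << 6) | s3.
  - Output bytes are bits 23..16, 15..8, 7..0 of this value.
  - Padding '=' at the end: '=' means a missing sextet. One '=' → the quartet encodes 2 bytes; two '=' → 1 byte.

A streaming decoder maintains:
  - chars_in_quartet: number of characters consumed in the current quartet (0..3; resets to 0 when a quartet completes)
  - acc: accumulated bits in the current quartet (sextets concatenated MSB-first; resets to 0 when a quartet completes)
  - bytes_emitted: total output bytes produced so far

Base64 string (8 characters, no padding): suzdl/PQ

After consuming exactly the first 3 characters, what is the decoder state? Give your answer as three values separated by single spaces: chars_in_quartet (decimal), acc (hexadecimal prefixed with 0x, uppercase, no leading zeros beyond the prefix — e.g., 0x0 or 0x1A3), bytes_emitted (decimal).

After char 0 ('s'=44): chars_in_quartet=1 acc=0x2C bytes_emitted=0
After char 1 ('u'=46): chars_in_quartet=2 acc=0xB2E bytes_emitted=0
After char 2 ('z'=51): chars_in_quartet=3 acc=0x2CBB3 bytes_emitted=0

Answer: 3 0x2CBB3 0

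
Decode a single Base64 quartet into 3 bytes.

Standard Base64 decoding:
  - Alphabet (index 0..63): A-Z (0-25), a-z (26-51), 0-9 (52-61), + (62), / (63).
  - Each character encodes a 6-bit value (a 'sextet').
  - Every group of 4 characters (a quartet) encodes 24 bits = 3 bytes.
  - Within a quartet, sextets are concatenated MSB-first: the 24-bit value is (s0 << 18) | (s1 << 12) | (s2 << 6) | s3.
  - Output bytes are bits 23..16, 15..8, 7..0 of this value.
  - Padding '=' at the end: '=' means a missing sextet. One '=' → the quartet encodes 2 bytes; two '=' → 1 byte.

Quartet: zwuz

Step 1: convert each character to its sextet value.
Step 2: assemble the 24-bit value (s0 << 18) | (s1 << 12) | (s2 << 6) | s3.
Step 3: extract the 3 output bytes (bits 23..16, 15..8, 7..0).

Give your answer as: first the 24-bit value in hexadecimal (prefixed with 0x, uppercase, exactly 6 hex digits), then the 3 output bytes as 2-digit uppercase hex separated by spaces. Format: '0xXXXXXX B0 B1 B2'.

Sextets: z=51, w=48, u=46, z=51
24-bit: (51<<18) | (48<<12) | (46<<6) | 51
      = 0xCC0000 | 0x030000 | 0x000B80 | 0x000033
      = 0xCF0BB3
Bytes: (v>>16)&0xFF=CF, (v>>8)&0xFF=0B, v&0xFF=B3

Answer: 0xCF0BB3 CF 0B B3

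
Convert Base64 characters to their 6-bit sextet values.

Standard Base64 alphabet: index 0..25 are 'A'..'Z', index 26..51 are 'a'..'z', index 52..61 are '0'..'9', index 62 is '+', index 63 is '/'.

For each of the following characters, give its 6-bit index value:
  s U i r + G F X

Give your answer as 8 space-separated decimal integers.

's': a..z range, 26 + ord('s') − ord('a') = 44
'U': A..Z range, ord('U') − ord('A') = 20
'i': a..z range, 26 + ord('i') − ord('a') = 34
'r': a..z range, 26 + ord('r') − ord('a') = 43
'+': index 62
'G': A..Z range, ord('G') − ord('A') = 6
'F': A..Z range, ord('F') − ord('A') = 5
'X': A..Z range, ord('X') − ord('A') = 23

Answer: 44 20 34 43 62 6 5 23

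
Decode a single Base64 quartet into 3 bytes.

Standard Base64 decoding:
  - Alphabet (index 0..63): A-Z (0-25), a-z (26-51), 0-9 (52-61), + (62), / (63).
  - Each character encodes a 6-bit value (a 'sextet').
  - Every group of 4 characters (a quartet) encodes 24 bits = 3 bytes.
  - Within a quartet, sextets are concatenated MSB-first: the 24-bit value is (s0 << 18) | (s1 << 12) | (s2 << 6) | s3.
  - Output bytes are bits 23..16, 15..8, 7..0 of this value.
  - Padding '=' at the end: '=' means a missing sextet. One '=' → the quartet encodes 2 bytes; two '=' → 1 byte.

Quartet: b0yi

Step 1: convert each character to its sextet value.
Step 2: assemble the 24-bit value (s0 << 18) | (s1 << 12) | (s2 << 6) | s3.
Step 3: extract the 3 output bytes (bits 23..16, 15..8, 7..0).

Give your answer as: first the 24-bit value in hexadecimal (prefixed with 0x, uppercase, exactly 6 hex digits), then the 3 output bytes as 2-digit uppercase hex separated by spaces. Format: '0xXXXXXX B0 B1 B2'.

Sextets: b=27, 0=52, y=50, i=34
24-bit: (27<<18) | (52<<12) | (50<<6) | 34
      = 0x6C0000 | 0x034000 | 0x000C80 | 0x000022
      = 0x6F4CA2
Bytes: (v>>16)&0xFF=6F, (v>>8)&0xFF=4C, v&0xFF=A2

Answer: 0x6F4CA2 6F 4C A2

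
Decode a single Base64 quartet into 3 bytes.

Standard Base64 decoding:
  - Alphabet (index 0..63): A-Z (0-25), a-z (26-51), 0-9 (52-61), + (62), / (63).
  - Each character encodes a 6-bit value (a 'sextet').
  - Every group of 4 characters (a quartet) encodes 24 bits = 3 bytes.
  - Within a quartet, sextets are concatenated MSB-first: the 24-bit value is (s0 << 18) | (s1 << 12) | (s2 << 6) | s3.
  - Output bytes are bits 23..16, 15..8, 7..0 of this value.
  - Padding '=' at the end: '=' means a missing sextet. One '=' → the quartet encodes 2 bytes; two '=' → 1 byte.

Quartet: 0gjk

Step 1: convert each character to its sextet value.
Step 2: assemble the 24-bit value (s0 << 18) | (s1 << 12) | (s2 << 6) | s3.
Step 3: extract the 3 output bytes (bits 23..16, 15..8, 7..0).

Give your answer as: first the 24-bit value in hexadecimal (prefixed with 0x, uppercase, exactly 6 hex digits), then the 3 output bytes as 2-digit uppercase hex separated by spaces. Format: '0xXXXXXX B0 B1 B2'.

Answer: 0xD208E4 D2 08 E4

Derivation:
Sextets: 0=52, g=32, j=35, k=36
24-bit: (52<<18) | (32<<12) | (35<<6) | 36
      = 0xD00000 | 0x020000 | 0x0008C0 | 0x000024
      = 0xD208E4
Bytes: (v>>16)&0xFF=D2, (v>>8)&0xFF=08, v&0xFF=E4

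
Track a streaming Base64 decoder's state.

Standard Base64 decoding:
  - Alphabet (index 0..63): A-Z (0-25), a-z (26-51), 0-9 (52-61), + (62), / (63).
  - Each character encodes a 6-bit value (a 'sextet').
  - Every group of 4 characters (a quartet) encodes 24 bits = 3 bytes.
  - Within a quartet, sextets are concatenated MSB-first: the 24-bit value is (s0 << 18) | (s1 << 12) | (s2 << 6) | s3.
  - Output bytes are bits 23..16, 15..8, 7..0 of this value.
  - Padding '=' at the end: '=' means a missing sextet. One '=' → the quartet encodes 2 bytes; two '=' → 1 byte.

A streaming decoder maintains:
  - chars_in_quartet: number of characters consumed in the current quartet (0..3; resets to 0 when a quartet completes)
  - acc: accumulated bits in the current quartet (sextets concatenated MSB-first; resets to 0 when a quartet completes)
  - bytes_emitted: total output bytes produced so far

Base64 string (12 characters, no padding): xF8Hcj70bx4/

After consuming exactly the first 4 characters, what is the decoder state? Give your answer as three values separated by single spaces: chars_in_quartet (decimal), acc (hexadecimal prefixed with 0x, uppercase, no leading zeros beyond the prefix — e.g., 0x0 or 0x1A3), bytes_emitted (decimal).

Answer: 0 0x0 3

Derivation:
After char 0 ('x'=49): chars_in_quartet=1 acc=0x31 bytes_emitted=0
After char 1 ('F'=5): chars_in_quartet=2 acc=0xC45 bytes_emitted=0
After char 2 ('8'=60): chars_in_quartet=3 acc=0x3117C bytes_emitted=0
After char 3 ('H'=7): chars_in_quartet=4 acc=0xC45F07 -> emit C4 5F 07, reset; bytes_emitted=3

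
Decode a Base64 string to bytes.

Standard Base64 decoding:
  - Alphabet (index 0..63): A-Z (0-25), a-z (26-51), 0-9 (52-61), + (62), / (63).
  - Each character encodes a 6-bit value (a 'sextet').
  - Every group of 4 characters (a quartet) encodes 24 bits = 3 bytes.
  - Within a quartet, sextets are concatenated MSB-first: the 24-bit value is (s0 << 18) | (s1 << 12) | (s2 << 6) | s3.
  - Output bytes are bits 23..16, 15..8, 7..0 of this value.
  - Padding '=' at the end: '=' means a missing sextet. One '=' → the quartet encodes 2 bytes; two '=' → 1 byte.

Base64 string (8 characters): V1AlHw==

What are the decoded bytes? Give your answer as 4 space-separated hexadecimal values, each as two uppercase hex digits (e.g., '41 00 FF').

After char 0 ('V'=21): chars_in_quartet=1 acc=0x15 bytes_emitted=0
After char 1 ('1'=53): chars_in_quartet=2 acc=0x575 bytes_emitted=0
After char 2 ('A'=0): chars_in_quartet=3 acc=0x15D40 bytes_emitted=0
After char 3 ('l'=37): chars_in_quartet=4 acc=0x575025 -> emit 57 50 25, reset; bytes_emitted=3
After char 4 ('H'=7): chars_in_quartet=1 acc=0x7 bytes_emitted=3
After char 5 ('w'=48): chars_in_quartet=2 acc=0x1F0 bytes_emitted=3
Padding '==': partial quartet acc=0x1F0 -> emit 1F; bytes_emitted=4

Answer: 57 50 25 1F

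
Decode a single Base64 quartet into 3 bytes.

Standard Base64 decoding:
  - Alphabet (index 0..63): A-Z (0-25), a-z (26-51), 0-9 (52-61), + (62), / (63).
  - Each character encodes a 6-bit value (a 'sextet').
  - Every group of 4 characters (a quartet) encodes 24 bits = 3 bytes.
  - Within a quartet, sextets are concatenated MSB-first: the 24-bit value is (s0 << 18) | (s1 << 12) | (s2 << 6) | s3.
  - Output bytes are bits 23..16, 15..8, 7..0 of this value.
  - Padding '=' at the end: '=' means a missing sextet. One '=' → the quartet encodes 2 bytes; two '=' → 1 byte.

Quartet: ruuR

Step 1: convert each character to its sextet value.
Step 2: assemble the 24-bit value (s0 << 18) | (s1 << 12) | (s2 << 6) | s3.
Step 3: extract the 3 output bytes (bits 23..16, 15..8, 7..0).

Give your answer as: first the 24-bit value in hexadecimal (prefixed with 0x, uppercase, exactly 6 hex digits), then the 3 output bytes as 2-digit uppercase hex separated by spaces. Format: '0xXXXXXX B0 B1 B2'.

Answer: 0xAEEB91 AE EB 91

Derivation:
Sextets: r=43, u=46, u=46, R=17
24-bit: (43<<18) | (46<<12) | (46<<6) | 17
      = 0xAC0000 | 0x02E000 | 0x000B80 | 0x000011
      = 0xAEEB91
Bytes: (v>>16)&0xFF=AE, (v>>8)&0xFF=EB, v&0xFF=91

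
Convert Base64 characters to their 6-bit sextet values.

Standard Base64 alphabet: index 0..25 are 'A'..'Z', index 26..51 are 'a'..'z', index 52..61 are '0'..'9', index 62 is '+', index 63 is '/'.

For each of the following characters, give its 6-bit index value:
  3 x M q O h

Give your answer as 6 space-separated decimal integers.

'3': 0..9 range, 52 + ord('3') − ord('0') = 55
'x': a..z range, 26 + ord('x') − ord('a') = 49
'M': A..Z range, ord('M') − ord('A') = 12
'q': a..z range, 26 + ord('q') − ord('a') = 42
'O': A..Z range, ord('O') − ord('A') = 14
'h': a..z range, 26 + ord('h') − ord('a') = 33

Answer: 55 49 12 42 14 33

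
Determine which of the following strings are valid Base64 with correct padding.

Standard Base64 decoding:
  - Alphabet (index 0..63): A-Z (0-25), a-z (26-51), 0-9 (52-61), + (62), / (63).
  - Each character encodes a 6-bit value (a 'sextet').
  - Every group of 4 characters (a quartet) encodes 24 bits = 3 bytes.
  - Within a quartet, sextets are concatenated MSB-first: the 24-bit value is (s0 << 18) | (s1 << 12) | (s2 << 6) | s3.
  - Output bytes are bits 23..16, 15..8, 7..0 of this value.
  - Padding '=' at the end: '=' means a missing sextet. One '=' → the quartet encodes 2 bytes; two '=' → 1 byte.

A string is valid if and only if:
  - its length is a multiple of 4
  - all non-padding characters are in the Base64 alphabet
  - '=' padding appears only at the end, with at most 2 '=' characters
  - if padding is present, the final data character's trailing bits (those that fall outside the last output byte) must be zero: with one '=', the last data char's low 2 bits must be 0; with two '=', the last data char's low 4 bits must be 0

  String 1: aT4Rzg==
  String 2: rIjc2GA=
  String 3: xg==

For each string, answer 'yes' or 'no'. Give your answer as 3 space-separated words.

Answer: yes yes yes

Derivation:
String 1: 'aT4Rzg==' → valid
String 2: 'rIjc2GA=' → valid
String 3: 'xg==' → valid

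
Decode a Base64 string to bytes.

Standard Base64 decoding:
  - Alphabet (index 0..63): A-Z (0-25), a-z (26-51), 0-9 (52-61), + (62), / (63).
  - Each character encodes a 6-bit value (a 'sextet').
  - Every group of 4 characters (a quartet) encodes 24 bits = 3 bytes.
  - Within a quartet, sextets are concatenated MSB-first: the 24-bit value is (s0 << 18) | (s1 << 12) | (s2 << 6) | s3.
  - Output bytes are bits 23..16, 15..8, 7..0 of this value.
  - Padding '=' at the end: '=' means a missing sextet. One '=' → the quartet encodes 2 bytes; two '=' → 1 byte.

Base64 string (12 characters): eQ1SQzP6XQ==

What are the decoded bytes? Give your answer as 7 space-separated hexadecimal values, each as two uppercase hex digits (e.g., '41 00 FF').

After char 0 ('e'=30): chars_in_quartet=1 acc=0x1E bytes_emitted=0
After char 1 ('Q'=16): chars_in_quartet=2 acc=0x790 bytes_emitted=0
After char 2 ('1'=53): chars_in_quartet=3 acc=0x1E435 bytes_emitted=0
After char 3 ('S'=18): chars_in_quartet=4 acc=0x790D52 -> emit 79 0D 52, reset; bytes_emitted=3
After char 4 ('Q'=16): chars_in_quartet=1 acc=0x10 bytes_emitted=3
After char 5 ('z'=51): chars_in_quartet=2 acc=0x433 bytes_emitted=3
After char 6 ('P'=15): chars_in_quartet=3 acc=0x10CCF bytes_emitted=3
After char 7 ('6'=58): chars_in_quartet=4 acc=0x4333FA -> emit 43 33 FA, reset; bytes_emitted=6
After char 8 ('X'=23): chars_in_quartet=1 acc=0x17 bytes_emitted=6
After char 9 ('Q'=16): chars_in_quartet=2 acc=0x5D0 bytes_emitted=6
Padding '==': partial quartet acc=0x5D0 -> emit 5D; bytes_emitted=7

Answer: 79 0D 52 43 33 FA 5D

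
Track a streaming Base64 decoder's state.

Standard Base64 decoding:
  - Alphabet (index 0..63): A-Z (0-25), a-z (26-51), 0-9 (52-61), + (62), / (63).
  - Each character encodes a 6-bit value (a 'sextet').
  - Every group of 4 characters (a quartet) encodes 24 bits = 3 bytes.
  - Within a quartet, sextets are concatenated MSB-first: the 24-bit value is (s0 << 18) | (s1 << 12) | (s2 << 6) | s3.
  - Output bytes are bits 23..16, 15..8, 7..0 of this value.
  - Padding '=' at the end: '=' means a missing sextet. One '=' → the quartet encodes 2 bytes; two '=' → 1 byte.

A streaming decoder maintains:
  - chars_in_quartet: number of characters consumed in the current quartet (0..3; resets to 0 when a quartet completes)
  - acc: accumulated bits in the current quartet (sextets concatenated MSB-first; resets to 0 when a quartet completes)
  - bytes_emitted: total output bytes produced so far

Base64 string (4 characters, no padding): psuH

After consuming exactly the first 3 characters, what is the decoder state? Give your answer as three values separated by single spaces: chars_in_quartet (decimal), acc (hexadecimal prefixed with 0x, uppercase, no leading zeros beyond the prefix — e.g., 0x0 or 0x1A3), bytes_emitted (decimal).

Answer: 3 0x29B2E 0

Derivation:
After char 0 ('p'=41): chars_in_quartet=1 acc=0x29 bytes_emitted=0
After char 1 ('s'=44): chars_in_quartet=2 acc=0xA6C bytes_emitted=0
After char 2 ('u'=46): chars_in_quartet=3 acc=0x29B2E bytes_emitted=0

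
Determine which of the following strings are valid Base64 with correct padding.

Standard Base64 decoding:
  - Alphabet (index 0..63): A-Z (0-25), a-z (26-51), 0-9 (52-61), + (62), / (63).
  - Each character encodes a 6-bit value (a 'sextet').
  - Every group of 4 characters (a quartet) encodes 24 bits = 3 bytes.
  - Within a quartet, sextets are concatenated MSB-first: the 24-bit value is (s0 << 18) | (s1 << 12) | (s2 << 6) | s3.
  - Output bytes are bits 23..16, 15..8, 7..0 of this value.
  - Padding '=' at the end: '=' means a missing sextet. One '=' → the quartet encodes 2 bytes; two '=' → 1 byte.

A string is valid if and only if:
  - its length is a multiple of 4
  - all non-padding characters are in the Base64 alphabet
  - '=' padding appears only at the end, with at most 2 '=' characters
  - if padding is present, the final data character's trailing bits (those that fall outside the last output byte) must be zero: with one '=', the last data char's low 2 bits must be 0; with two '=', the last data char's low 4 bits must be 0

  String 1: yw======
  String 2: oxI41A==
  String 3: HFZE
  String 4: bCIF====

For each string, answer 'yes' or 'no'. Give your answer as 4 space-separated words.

Answer: no yes yes no

Derivation:
String 1: 'yw======' → invalid (6 pad chars (max 2))
String 2: 'oxI41A==' → valid
String 3: 'HFZE' → valid
String 4: 'bCIF====' → invalid (4 pad chars (max 2))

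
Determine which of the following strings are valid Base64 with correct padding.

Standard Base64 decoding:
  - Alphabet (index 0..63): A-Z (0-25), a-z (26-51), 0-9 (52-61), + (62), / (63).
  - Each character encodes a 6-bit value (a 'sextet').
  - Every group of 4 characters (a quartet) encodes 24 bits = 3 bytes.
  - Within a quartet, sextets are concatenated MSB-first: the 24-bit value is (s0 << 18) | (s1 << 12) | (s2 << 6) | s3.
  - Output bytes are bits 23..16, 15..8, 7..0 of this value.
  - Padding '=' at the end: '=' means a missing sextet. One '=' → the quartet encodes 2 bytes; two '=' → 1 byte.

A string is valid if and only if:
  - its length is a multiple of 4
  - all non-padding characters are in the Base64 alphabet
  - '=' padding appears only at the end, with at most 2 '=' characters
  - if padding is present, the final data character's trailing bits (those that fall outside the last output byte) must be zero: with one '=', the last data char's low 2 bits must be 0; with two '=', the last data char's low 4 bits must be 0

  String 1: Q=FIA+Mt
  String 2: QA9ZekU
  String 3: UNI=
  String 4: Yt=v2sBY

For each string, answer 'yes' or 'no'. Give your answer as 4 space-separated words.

String 1: 'Q=FIA+Mt' → invalid (bad char(s): ['=']; '=' in middle)
String 2: 'QA9ZekU' → invalid (len=7 not mult of 4)
String 3: 'UNI=' → valid
String 4: 'Yt=v2sBY' → invalid (bad char(s): ['=']; '=' in middle)

Answer: no no yes no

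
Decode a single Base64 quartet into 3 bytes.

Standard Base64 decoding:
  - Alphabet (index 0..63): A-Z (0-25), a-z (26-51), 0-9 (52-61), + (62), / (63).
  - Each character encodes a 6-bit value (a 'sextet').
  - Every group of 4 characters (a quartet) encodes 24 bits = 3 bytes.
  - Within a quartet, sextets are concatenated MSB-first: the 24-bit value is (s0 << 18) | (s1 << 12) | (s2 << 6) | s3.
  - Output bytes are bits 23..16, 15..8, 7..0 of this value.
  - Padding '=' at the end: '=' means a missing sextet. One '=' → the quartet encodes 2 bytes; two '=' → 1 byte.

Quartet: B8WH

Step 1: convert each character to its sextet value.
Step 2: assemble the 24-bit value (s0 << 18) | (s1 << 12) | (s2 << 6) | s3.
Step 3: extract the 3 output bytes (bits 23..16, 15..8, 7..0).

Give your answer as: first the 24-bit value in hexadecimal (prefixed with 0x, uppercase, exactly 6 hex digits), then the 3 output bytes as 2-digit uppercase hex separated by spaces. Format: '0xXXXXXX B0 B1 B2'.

Answer: 0x07C587 07 C5 87

Derivation:
Sextets: B=1, 8=60, W=22, H=7
24-bit: (1<<18) | (60<<12) | (22<<6) | 7
      = 0x040000 | 0x03C000 | 0x000580 | 0x000007
      = 0x07C587
Bytes: (v>>16)&0xFF=07, (v>>8)&0xFF=C5, v&0xFF=87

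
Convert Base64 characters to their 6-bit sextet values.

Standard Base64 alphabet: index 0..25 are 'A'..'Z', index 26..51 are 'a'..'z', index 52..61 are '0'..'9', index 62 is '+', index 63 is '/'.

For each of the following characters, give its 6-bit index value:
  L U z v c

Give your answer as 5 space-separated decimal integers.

'L': A..Z range, ord('L') − ord('A') = 11
'U': A..Z range, ord('U') − ord('A') = 20
'z': a..z range, 26 + ord('z') − ord('a') = 51
'v': a..z range, 26 + ord('v') − ord('a') = 47
'c': a..z range, 26 + ord('c') − ord('a') = 28

Answer: 11 20 51 47 28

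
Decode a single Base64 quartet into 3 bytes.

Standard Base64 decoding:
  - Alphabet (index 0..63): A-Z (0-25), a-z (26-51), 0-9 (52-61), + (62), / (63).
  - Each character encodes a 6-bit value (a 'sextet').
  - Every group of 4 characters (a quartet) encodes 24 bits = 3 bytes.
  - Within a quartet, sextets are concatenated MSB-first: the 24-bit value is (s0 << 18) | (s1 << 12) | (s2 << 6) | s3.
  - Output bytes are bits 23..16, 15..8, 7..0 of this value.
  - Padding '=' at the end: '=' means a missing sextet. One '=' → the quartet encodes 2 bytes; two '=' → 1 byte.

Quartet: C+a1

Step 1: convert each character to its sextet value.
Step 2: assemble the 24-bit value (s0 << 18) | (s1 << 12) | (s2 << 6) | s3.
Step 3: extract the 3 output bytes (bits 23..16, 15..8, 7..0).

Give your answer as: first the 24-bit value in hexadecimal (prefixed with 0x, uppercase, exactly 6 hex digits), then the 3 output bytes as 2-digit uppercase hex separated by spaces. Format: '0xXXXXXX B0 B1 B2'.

Sextets: C=2, +=62, a=26, 1=53
24-bit: (2<<18) | (62<<12) | (26<<6) | 53
      = 0x080000 | 0x03E000 | 0x000680 | 0x000035
      = 0x0BE6B5
Bytes: (v>>16)&0xFF=0B, (v>>8)&0xFF=E6, v&0xFF=B5

Answer: 0x0BE6B5 0B E6 B5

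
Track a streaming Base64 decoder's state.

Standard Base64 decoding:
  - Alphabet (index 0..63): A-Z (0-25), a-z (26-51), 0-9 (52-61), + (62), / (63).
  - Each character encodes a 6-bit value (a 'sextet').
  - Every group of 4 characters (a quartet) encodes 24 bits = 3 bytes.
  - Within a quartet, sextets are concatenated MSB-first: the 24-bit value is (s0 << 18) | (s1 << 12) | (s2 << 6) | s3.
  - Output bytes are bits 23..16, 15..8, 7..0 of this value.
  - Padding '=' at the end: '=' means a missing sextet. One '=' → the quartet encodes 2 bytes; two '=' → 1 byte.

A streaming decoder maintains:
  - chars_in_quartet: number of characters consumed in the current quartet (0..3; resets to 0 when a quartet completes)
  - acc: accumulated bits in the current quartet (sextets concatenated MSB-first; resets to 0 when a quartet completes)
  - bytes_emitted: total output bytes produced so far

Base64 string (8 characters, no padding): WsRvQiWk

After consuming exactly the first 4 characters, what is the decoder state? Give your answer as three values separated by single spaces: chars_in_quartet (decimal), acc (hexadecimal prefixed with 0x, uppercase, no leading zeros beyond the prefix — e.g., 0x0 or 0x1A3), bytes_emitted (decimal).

Answer: 0 0x0 3

Derivation:
After char 0 ('W'=22): chars_in_quartet=1 acc=0x16 bytes_emitted=0
After char 1 ('s'=44): chars_in_quartet=2 acc=0x5AC bytes_emitted=0
After char 2 ('R'=17): chars_in_quartet=3 acc=0x16B11 bytes_emitted=0
After char 3 ('v'=47): chars_in_quartet=4 acc=0x5AC46F -> emit 5A C4 6F, reset; bytes_emitted=3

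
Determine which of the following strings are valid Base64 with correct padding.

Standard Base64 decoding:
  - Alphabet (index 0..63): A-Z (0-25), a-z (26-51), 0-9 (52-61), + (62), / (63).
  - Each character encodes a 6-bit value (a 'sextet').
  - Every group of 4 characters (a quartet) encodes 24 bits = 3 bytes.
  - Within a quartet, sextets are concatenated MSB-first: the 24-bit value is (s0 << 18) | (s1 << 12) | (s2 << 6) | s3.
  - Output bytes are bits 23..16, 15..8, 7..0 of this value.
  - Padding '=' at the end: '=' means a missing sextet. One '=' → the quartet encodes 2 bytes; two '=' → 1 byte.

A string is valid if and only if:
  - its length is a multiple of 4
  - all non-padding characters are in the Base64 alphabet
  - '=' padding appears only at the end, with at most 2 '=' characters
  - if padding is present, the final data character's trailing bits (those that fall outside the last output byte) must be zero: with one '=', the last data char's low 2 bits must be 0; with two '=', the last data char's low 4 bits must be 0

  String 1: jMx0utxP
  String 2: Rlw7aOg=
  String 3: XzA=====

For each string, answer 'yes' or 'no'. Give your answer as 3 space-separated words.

Answer: yes yes no

Derivation:
String 1: 'jMx0utxP' → valid
String 2: 'Rlw7aOg=' → valid
String 3: 'XzA=====' → invalid (5 pad chars (max 2))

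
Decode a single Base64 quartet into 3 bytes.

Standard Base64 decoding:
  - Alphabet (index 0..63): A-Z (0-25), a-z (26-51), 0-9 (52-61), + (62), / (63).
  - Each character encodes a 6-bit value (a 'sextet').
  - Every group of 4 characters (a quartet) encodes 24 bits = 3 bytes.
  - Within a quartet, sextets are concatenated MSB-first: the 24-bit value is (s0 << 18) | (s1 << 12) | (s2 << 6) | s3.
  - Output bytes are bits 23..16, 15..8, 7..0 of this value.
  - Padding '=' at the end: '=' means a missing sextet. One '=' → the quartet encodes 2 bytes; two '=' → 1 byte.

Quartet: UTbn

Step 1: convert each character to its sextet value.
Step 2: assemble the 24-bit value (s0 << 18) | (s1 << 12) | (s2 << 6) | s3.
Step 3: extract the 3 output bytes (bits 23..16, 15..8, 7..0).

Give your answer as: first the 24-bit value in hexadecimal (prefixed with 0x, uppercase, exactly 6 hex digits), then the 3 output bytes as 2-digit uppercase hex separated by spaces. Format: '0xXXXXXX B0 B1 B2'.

Sextets: U=20, T=19, b=27, n=39
24-bit: (20<<18) | (19<<12) | (27<<6) | 39
      = 0x500000 | 0x013000 | 0x0006C0 | 0x000027
      = 0x5136E7
Bytes: (v>>16)&0xFF=51, (v>>8)&0xFF=36, v&0xFF=E7

Answer: 0x5136E7 51 36 E7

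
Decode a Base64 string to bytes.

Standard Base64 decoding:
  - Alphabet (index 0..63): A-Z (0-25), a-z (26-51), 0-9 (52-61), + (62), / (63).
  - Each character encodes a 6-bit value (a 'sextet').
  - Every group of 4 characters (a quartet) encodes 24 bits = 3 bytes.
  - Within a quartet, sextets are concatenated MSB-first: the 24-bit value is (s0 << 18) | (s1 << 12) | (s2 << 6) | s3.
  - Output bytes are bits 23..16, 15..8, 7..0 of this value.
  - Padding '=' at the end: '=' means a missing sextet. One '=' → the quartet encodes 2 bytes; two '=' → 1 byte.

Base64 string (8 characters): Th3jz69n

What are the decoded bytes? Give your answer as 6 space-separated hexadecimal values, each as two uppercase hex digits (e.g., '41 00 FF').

After char 0 ('T'=19): chars_in_quartet=1 acc=0x13 bytes_emitted=0
After char 1 ('h'=33): chars_in_quartet=2 acc=0x4E1 bytes_emitted=0
After char 2 ('3'=55): chars_in_quartet=3 acc=0x13877 bytes_emitted=0
After char 3 ('j'=35): chars_in_quartet=4 acc=0x4E1DE3 -> emit 4E 1D E3, reset; bytes_emitted=3
After char 4 ('z'=51): chars_in_quartet=1 acc=0x33 bytes_emitted=3
After char 5 ('6'=58): chars_in_quartet=2 acc=0xCFA bytes_emitted=3
After char 6 ('9'=61): chars_in_quartet=3 acc=0x33EBD bytes_emitted=3
After char 7 ('n'=39): chars_in_quartet=4 acc=0xCFAF67 -> emit CF AF 67, reset; bytes_emitted=6

Answer: 4E 1D E3 CF AF 67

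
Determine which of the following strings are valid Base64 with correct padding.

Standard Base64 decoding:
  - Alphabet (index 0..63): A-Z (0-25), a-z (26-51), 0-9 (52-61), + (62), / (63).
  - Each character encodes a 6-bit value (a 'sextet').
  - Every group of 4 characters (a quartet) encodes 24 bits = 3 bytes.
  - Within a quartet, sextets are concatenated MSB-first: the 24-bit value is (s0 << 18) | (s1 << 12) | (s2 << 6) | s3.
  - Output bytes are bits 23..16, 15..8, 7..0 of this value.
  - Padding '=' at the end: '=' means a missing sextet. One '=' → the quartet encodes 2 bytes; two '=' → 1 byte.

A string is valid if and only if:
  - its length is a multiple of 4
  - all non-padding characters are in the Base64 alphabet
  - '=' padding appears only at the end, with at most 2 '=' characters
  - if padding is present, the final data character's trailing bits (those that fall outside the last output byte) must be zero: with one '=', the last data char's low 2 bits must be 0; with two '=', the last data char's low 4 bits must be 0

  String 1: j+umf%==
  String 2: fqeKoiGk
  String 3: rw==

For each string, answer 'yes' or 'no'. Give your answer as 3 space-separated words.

String 1: 'j+umf%==' → invalid (bad char(s): ['%'])
String 2: 'fqeKoiGk' → valid
String 3: 'rw==' → valid

Answer: no yes yes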